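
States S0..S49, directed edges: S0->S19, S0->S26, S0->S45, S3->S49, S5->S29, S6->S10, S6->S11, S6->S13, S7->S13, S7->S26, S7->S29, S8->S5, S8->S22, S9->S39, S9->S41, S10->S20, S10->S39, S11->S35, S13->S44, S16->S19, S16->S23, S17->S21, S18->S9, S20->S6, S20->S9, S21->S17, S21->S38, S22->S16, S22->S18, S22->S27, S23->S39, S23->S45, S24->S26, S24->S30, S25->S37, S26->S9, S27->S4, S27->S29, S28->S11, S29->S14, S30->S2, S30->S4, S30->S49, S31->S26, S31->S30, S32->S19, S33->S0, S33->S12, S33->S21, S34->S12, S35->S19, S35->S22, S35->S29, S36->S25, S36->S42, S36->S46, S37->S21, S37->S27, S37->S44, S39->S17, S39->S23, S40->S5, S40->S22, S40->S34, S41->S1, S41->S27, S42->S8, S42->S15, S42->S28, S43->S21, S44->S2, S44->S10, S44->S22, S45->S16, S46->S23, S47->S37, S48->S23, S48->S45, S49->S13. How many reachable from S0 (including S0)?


BFS from S0:
  layer 0: {S0}
  layer 1: {S19, S26, S45}
  layer 2: {S9, S16}
  layer 3: {S23, S39, S41}
  layer 4: {S1, S17, S27}
  layer 5: {S4, S21, S29}
  layer 6: {S14, S38}
Reachable set: {S0, S1, S4, S9, S14, S16, S17, S19, S21, S23, S26, S27, S29, S38, S39, S41, S45}
Count = 17

17


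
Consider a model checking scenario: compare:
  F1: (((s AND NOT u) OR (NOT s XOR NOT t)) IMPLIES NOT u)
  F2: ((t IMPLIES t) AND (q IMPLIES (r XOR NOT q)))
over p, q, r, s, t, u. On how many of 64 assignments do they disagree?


F1 = (((s AND NOT u) OR (NOT s XOR NOT t)) IMPLIES NOT u)
F2 = ((t IMPLIES t) AND (q IMPLIES (r XOR NOT q)))
Evaluate both on each of 64 rows (bits = p,q,r,s,t,u):
  row 0 [000000]: F1=1 F2=1 -> 0
  row 1 [000001]: F1=1 F2=1 -> 0
  row 2 [000010]: F1=1 F2=1 -> 0
  row 3 [000011]: F1=0 F2=1 (differ) -> 1
  row 4 [000100]: F1=1 F2=1 -> 0
  (every remaining row is evaluated the same way; all 64 results are listed next)
Full result column, 8 rows per line (p,q,r fixed per line; s,t,u runs 000..111 left to right):
  rows 0-7 [p,q,r=000]: 00010100  (ones: 2)
  rows 8-15 [p,q,r=001]: 00010100  (ones: 2)
  rows 16-23 [p,q,r=010]: 11101011  (ones: 6)
  rows 24-31 [p,q,r=011]: 00010100  (ones: 2)
  rows 32-39 [p,q,r=100]: 00010100  (ones: 2)
  rows 40-47 [p,q,r=101]: 00010100  (ones: 2)
  rows 48-55 [p,q,r=110]: 11101011  (ones: 6)
  rows 56-63 [p,q,r=111]: 00010100  (ones: 2)
Disagreements = 2+2+6+2+2+2+6+2 = 24

24


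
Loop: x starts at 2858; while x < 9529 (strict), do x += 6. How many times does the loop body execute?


Step 1: x goes from 2858 toward 9529 by 6; the body runs while x<9529, so iterations = ceil((bound-start)/step)
Step 2: Distance=6671
Step 3: ceil(6671/6)=1112

1112


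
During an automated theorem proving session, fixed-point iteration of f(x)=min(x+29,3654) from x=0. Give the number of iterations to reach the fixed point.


Step 1: x=0, cap=3654, increment=29
Step 2: x grows by 29 each step until capped at 3654; fixed point is x=3654
Step 3: iterations = ceil(3654/29) = 126

126


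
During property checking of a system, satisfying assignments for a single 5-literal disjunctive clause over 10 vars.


Step 1: Total=2^10=1024
Step 2: Unsat when all 5 false: 2^5=32
Step 3: Sat=1024-32=992

992


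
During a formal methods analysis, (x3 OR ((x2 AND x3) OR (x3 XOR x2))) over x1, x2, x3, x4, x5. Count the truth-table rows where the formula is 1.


Formula: (x3 OR ((x2 AND x3) OR (x3 XOR x2))) over 5 vars (32 rows)
Evaluate each row (x1, x2, x3, x4, x5 as bits, MSB first):
  row 0 [00000]: (0 OR ((0 AND 0) OR (0 XOR 0))) -> 0
  row 1 [00001]: (0 OR ((0 AND 0) OR (0 XOR 0))) -> 0
  row 2 [00010]: (0 OR ((0 AND 0) OR (0 XOR 0))) -> 0
  row 3 [00011]: (0 OR ((0 AND 0) OR (0 XOR 0))) -> 0
  row 4 [00100]: (1 OR ((0 AND 1) OR (1 XOR 0))) -> 1
  row 5 [00101]: (1 OR ((0 AND 1) OR (1 XOR 0))) -> 1
  row 6 [00110]: (1 OR ((0 AND 1) OR (1 XOR 0))) -> 1
  row 7 [00111]: (1 OR ((0 AND 1) OR (1 XOR 0))) -> 1
  row 8 [01000]: (0 OR ((1 AND 0) OR (0 XOR 1))) -> 1
  row 9 [01001]: (0 OR ((1 AND 0) OR (0 XOR 1))) -> 1
  row 10 [01010]: (0 OR ((1 AND 0) OR (0 XOR 1))) -> 1
  row 11 [01011]: (0 OR ((1 AND 0) OR (0 XOR 1))) -> 1
  row 12 [01100]: (1 OR ((1 AND 1) OR (1 XOR 1))) -> 1
  row 13 [01101]: (1 OR ((1 AND 1) OR (1 XOR 1))) -> 1
  row 14 [01110]: (1 OR ((1 AND 1) OR (1 XOR 1))) -> 1
  row 15 [01111]: (1 OR ((1 AND 1) OR (1 XOR 1))) -> 1
  row 16 [10000]: (0 OR ((0 AND 0) OR (0 XOR 0))) -> 0
  row 17 [10001]: (0 OR ((0 AND 0) OR (0 XOR 0))) -> 0
  row 18 [10010]: (0 OR ((0 AND 0) OR (0 XOR 0))) -> 0
  row 19 [10011]: (0 OR ((0 AND 0) OR (0 XOR 0))) -> 0
  row 20 [10100]: (1 OR ((0 AND 1) OR (1 XOR 0))) -> 1
  row 21 [10101]: (1 OR ((0 AND 1) OR (1 XOR 0))) -> 1
  row 22 [10110]: (1 OR ((0 AND 1) OR (1 XOR 0))) -> 1
  row 23 [10111]: (1 OR ((0 AND 1) OR (1 XOR 0))) -> 1
  row 24 [11000]: (0 OR ((1 AND 0) OR (0 XOR 1))) -> 1
  row 25 [11001]: (0 OR ((1 AND 0) OR (0 XOR 1))) -> 1
  row 26 [11010]: (0 OR ((1 AND 0) OR (0 XOR 1))) -> 1
  row 27 [11011]: (0 OR ((1 AND 0) OR (0 XOR 1))) -> 1
  row 28 [11100]: (1 OR ((1 AND 1) OR (1 XOR 1))) -> 1
  row 29 [11101]: (1 OR ((1 AND 1) OR (1 XOR 1))) -> 1
  row 30 [11110]: (1 OR ((1 AND 1) OR (1 XOR 1))) -> 1
  row 31 [11111]: (1 OR ((1 AND 1) OR (1 XOR 1))) -> 1
Full result column, 8 rows per line (x1,x2 fixed per line; x3,x4,x5 runs 000..111 left to right):
  rows 0-7 [x1,x2=00]: 00001111  (ones: 4)
  rows 8-15 [x1,x2=01]: 11111111  (ones: 8)
  rows 16-23 [x1,x2=10]: 00001111  (ones: 4)
  rows 24-31 [x1,x2=11]: 11111111  (ones: 8)
Count of 1-rows = 4+8+4+8 = 24

24


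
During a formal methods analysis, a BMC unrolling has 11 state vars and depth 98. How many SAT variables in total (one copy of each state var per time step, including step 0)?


BMC unrolls to depth k, creating one copy of each state var for steps 0..k.
Step count = 98 + 1 = 99 (steps 0 through 98)
Vars per step = 11
Total = 11 * 99 = 1089

1089


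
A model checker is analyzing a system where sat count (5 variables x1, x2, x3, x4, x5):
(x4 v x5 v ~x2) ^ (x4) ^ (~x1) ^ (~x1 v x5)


CNF with 4 clauses over 5 vars (32 assignments).
An assignment satisfies CNF iff every clause has >=1 true literal.
Check each row (bits = x1,x2,x3,x4,x5; clause T/F shown):
  row 0 [00000]: clauses=TFTT -> 0
  row 1 [00001]: clauses=TFTT -> 0
  row 2 [00010]: clauses=TTTT -> 1
  row 3 [00011]: clauses=TTTT -> 1
  row 4 [00100]: clauses=TFTT -> 0
  row 5 [00101]: clauses=TFTT -> 0
  row 6 [00110]: clauses=TTTT -> 1
  row 7 [00111]: clauses=TTTT -> 1
  row 8 [01000]: clauses=FFTT -> 0
  row 9 [01001]: clauses=TFTT -> 0
  row 10 [01010]: clauses=TTTT -> 1
  row 11 [01011]: clauses=TTTT -> 1
  row 12 [01100]: clauses=FFTT -> 0
  row 13 [01101]: clauses=TFTT -> 0
  row 14 [01110]: clauses=TTTT -> 1
  row 15 [01111]: clauses=TTTT -> 1
  row 16 [10000]: clauses=TFFF -> 0
  row 17 [10001]: clauses=TFFT -> 0
  row 18 [10010]: clauses=TTFF -> 0
  row 19 [10011]: clauses=TTFT -> 0
  row 20 [10100]: clauses=TFFF -> 0
  row 21 [10101]: clauses=TFFT -> 0
  row 22 [10110]: clauses=TTFF -> 0
  row 23 [10111]: clauses=TTFT -> 0
  row 24 [11000]: clauses=FFFF -> 0
  row 25 [11001]: clauses=TFFT -> 0
  row 26 [11010]: clauses=TTFF -> 0
  row 27 [11011]: clauses=TTFT -> 0
  row 28 [11100]: clauses=FFFF -> 0
  row 29 [11101]: clauses=TFFT -> 0
  row 30 [11110]: clauses=TTFF -> 0
  row 31 [11111]: clauses=TTFT -> 0
Full result column, 8 rows per line (x1,x2 fixed per line; x3,x4,x5 runs 000..111 left to right):
  rows 0-7 [x1,x2=00]: 00110011  (ones: 4)
  rows 8-15 [x1,x2=01]: 00110011  (ones: 4)
  rows 16-23 [x1,x2=10]: 00000000  (ones: 0)
  rows 24-31 [x1,x2=11]: 00000000  (ones: 0)
Satisfying assignments = 4+4+0+0 = 8

8


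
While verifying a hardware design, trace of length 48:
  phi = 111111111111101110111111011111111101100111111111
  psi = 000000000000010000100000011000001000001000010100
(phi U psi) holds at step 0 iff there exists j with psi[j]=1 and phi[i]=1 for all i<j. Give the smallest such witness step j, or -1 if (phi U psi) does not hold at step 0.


(phi U psi) at 0: need smallest j with psi[j]=1 and phi[i]=1 for all i in [0,j).
Scan from step 0:
  step 0: phi=1, psi=0 -> continue
  step 1: phi=1, psi=0 -> continue
  step 2: phi=1, psi=0 -> continue
  step 3: phi=1, psi=0 -> continue
  step 13: psi=1 and phi held for [0,13) -> witness found
Witness step = 13

13


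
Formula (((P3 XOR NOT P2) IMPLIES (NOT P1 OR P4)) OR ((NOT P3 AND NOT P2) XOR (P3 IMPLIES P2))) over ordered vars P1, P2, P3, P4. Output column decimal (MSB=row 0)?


Formula: (((P3 XOR NOT P2) IMPLIES (NOT P1 OR P4)) OR ((NOT P3 AND NOT P2) XOR (P3 IMPLIES P2))) over P1, P2, P3, P4 (16 rows)
Evaluate each row (bits = P1,P2,P3,P4, MSB first):
  row 0 [0000]: (((0 XOR NOT 0) IMPLIES (NOT 0 OR 0)) OR ((NOT 0 AND NOT 0) XOR (0 IMPLIES 0))) -> 1
  row 1 [0001]: (((0 XOR NOT 0) IMPLIES (NOT 0 OR 1)) OR ((NOT 0 AND NOT 0) XOR (0 IMPLIES 0))) -> 1
  row 2 [0010]: (((1 XOR NOT 0) IMPLIES (NOT 0 OR 0)) OR ((NOT 1 AND NOT 0) XOR (1 IMPLIES 0))) -> 1
  row 3 [0011]: (((1 XOR NOT 0) IMPLIES (NOT 0 OR 1)) OR ((NOT 1 AND NOT 0) XOR (1 IMPLIES 0))) -> 1
  row 4 [0100]: (((0 XOR NOT 1) IMPLIES (NOT 0 OR 0)) OR ((NOT 0 AND NOT 1) XOR (0 IMPLIES 1))) -> 1
  row 5 [0101]: (((0 XOR NOT 1) IMPLIES (NOT 0 OR 1)) OR ((NOT 0 AND NOT 1) XOR (0 IMPLIES 1))) -> 1
  row 6 [0110]: (((1 XOR NOT 1) IMPLIES (NOT 0 OR 0)) OR ((NOT 1 AND NOT 1) XOR (1 IMPLIES 1))) -> 1
  row 7 [0111]: (((1 XOR NOT 1) IMPLIES (NOT 0 OR 1)) OR ((NOT 1 AND NOT 1) XOR (1 IMPLIES 1))) -> 1
  row 8 [1000]: (((0 XOR NOT 0) IMPLIES (NOT 1 OR 0)) OR ((NOT 0 AND NOT 0) XOR (0 IMPLIES 0))) -> 0
  row 9 [1001]: (((0 XOR NOT 0) IMPLIES (NOT 1 OR 1)) OR ((NOT 0 AND NOT 0) XOR (0 IMPLIES 0))) -> 1
  row 10 [1010]: (((1 XOR NOT 0) IMPLIES (NOT 1 OR 0)) OR ((NOT 1 AND NOT 0) XOR (1 IMPLIES 0))) -> 1
  row 11 [1011]: (((1 XOR NOT 0) IMPLIES (NOT 1 OR 1)) OR ((NOT 1 AND NOT 0) XOR (1 IMPLIES 0))) -> 1
  row 12 [1100]: (((0 XOR NOT 1) IMPLIES (NOT 1 OR 0)) OR ((NOT 0 AND NOT 1) XOR (0 IMPLIES 1))) -> 1
  row 13 [1101]: (((0 XOR NOT 1) IMPLIES (NOT 1 OR 1)) OR ((NOT 0 AND NOT 1) XOR (0 IMPLIES 1))) -> 1
  row 14 [1110]: (((1 XOR NOT 1) IMPLIES (NOT 1 OR 0)) OR ((NOT 1 AND NOT 1) XOR (1 IMPLIES 1))) -> 1
  row 15 [1111]: (((1 XOR NOT 1) IMPLIES (NOT 1 OR 1)) OR ((NOT 1 AND NOT 1) XOR (1 IMPLIES 1))) -> 1
Full result column, 4 rows per line (P1,P2 fixed per line; P3,P4 runs 00..11 left to right):
  rows 0-3 [P1,P2=00]: 1111  = hex F
  rows 4-7 [P1,P2=01]: 1111  = hex F
  rows 8-11 [P1,P2=10]: 0111  = hex 7
  rows 12-15 [P1,P2=11]: 1111  = hex F
Output column (row 0 .. row 15) = 1111111101111111
Output column grouped in 4s = 1111 1111 0111 1111 = 0xFF7F
Convert to decimal digit by digit (value = value*16 + digit):
  F -> 15
  15*16 + 15 (F) = 255
  255*16 + 7 = 4087
  4087*16 + 15 (F) = 65407
Decimal = 65407

65407


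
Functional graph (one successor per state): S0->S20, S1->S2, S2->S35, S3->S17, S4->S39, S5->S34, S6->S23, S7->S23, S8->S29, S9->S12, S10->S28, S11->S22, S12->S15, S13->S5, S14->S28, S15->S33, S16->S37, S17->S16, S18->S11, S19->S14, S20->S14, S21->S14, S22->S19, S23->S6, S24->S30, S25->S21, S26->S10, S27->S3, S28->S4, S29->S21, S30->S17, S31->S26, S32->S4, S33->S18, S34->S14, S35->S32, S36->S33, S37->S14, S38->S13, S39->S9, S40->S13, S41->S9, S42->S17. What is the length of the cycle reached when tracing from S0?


Trace from S0 until a state repeats:
  S0 -> S20 -> S14 -> S28 -> S4 -> S39 -> S9 -> S12 -> S15 -> S33 -> S18 -> S11 -> S22 -> S19 -> S14
S14 first seen at step 2, revisited at step 14.
Cycle length = 14 - 2 = 12

12


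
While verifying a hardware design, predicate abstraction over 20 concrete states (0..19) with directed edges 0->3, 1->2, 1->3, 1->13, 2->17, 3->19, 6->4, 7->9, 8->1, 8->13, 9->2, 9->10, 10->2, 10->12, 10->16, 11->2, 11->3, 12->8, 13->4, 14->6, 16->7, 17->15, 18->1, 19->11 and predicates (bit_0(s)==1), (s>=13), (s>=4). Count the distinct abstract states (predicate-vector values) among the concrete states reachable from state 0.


BFS from 0:
Concrete reachable: {0, 2, 3, 11, 15, 17, 19}
Abstract via predicates (bit_0(s)==1), (s>=13), (s>=4):
  (0,0,0) <- {0, 2}
  (1,0,0) <- {3}
  (1,0,1) <- {11}
  (1,1,1) <- {15, 17, 19}
Distinct abstract states = 4

4


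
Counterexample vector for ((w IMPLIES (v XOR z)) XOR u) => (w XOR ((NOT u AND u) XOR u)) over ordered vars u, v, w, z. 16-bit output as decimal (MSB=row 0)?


F1 = ((w IMPLIES (v XOR z)) XOR u)
F2 = (w XOR ((NOT u AND u) XOR u))
Counterexample to F1=>F2 is where F1=1 and F2=0.
Evaluate each row (bits = u,v,w,z, MSB first):
  row 0 [0000]: F1=1 F2=0 -> F1&~F2 -> 1
  row 1 [0001]: F1=1 F2=0 -> F1&~F2 -> 1
  row 2 [0010]: F1=0 F2=1 -> F1&~F2 -> 0
  row 3 [0011]: F1=1 F2=1 -> F1&~F2 -> 0
  row 4 [0100]: F1=1 F2=0 -> F1&~F2 -> 1
  row 5 [0101]: F1=1 F2=0 -> F1&~F2 -> 1
  row 6 [0110]: F1=1 F2=1 -> F1&~F2 -> 0
  row 7 [0111]: F1=0 F2=1 -> F1&~F2 -> 0
  row 8 [1000]: F1=0 F2=1 -> F1&~F2 -> 0
  row 9 [1001]: F1=0 F2=1 -> F1&~F2 -> 0
  row 10 [1010]: F1=1 F2=0 -> F1&~F2 -> 1
  row 11 [1011]: F1=0 F2=0 -> F1&~F2 -> 0
  row 12 [1100]: F1=0 F2=1 -> F1&~F2 -> 0
  row 13 [1101]: F1=0 F2=1 -> F1&~F2 -> 0
  row 14 [1110]: F1=0 F2=0 -> F1&~F2 -> 0
  row 15 [1111]: F1=1 F2=0 -> F1&~F2 -> 1
Full result column, 4 rows per line (u,v fixed per line; w,z runs 00..11 left to right):
  rows 0-3 [u,v=00]: 1100  = hex C
  rows 4-7 [u,v=01]: 1100  = hex C
  rows 8-11 [u,v=10]: 0010  = hex 2
  rows 12-15 [u,v=11]: 0001  = hex 1
Counterexample vector (row 0 .. row 15) = 1100110000100001
Output column grouped in 4s = 1100 1100 0010 0001 = 0xCC21
Convert to decimal digit by digit (value = value*16 + digit):
  C -> 12
  12*16 + 12 (C) = 204
  204*16 + 2 = 3266
  3266*16 + 1 = 52257
Decimal = 52257

52257


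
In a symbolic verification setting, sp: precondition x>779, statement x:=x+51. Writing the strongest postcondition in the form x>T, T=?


Formula: sp(P, x:=E) = exists old_x. (x = E[old_x/x]) AND P[old_x/x] (old_x is the value of x before the assignment; eliminate old_x by solving x = E[old_x/x] for old_x)
Step 1: Precondition P: x>779, i.e. old_x > 779
Step 2: Assignment gives x = old_x + 51, so old_x = x - 51
Step 3: Substitute into P: x - 51 > 779
Step 4: Simplify: x > 779+51 = 830

830


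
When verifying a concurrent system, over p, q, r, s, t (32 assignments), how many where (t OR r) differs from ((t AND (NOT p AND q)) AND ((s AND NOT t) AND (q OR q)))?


F1 = (t OR r)
F2 = ((t AND (NOT p AND q)) AND ((s AND NOT t) AND (q OR q)))
Evaluate both on each of 32 rows (bits = p,q,r,s,t):
  row 0 [00000]: F1=0 F2=0 -> 0
  row 1 [00001]: F1=1 F2=0 (differ) -> 1
  row 2 [00010]: F1=0 F2=0 -> 0
  row 3 [00011]: F1=1 F2=0 (differ) -> 1
  row 4 [00100]: F1=1 F2=0 (differ) -> 1
  row 5 [00101]: F1=1 F2=0 (differ) -> 1
  row 6 [00110]: F1=1 F2=0 (differ) -> 1
  row 7 [00111]: F1=1 F2=0 (differ) -> 1
  row 8 [01000]: F1=0 F2=0 -> 0
  row 9 [01001]: F1=1 F2=0 (differ) -> 1
  row 10 [01010]: F1=0 F2=0 -> 0
  row 11 [01011]: F1=1 F2=0 (differ) -> 1
  row 12 [01100]: F1=1 F2=0 (differ) -> 1
  row 13 [01101]: F1=1 F2=0 (differ) -> 1
  row 14 [01110]: F1=1 F2=0 (differ) -> 1
  row 15 [01111]: F1=1 F2=0 (differ) -> 1
  row 16 [10000]: F1=0 F2=0 -> 0
  row 17 [10001]: F1=1 F2=0 (differ) -> 1
  row 18 [10010]: F1=0 F2=0 -> 0
  row 19 [10011]: F1=1 F2=0 (differ) -> 1
  row 20 [10100]: F1=1 F2=0 (differ) -> 1
  row 21 [10101]: F1=1 F2=0 (differ) -> 1
  row 22 [10110]: F1=1 F2=0 (differ) -> 1
  row 23 [10111]: F1=1 F2=0 (differ) -> 1
  row 24 [11000]: F1=0 F2=0 -> 0
  row 25 [11001]: F1=1 F2=0 (differ) -> 1
  row 26 [11010]: F1=0 F2=0 -> 0
  row 27 [11011]: F1=1 F2=0 (differ) -> 1
  row 28 [11100]: F1=1 F2=0 (differ) -> 1
  row 29 [11101]: F1=1 F2=0 (differ) -> 1
  row 30 [11110]: F1=1 F2=0 (differ) -> 1
  row 31 [11111]: F1=1 F2=0 (differ) -> 1
Full result column, 8 rows per line (p,q fixed per line; r,s,t runs 000..111 left to right):
  rows 0-7 [p,q=00]: 01011111  (ones: 6)
  rows 8-15 [p,q=01]: 01011111  (ones: 6)
  rows 16-23 [p,q=10]: 01011111  (ones: 6)
  rows 24-31 [p,q=11]: 01011111  (ones: 6)
Disagreements = 6+6+6+6 = 24

24


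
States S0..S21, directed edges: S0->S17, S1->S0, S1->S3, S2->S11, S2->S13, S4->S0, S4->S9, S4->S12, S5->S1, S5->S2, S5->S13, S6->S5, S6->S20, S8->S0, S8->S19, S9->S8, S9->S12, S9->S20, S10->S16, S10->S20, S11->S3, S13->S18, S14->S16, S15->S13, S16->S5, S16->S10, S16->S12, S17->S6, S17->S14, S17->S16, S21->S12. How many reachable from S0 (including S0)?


BFS from S0:
  layer 0: {S0}
  layer 1: {S17}
  layer 2: {S6, S14, S16}
  layer 3: {S5, S10, S12, S20}
  layer 4: {S1, S2, S13}
  layer 5: {S3, S11, S18}
Reachable set: {S0, S1, S2, S3, S5, S6, S10, S11, S12, S13, S14, S16, S17, S18, S20}
Count = 15

15


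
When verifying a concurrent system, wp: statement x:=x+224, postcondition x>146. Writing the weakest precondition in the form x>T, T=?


Formula: wp(x:=E, P) = P[E/x] (substitute E for x in postcondition)
Step 1: Postcondition: x>146
Step 2: Substitute x+224 for x: x+224>146
Step 3: Solve for x: x > 146-224 = -78

-78


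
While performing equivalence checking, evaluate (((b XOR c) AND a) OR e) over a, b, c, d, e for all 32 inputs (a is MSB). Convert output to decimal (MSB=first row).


Formula: (((b XOR c) AND a) OR e) over a, b, c, d, e (32 rows)
Evaluate each row (bits = a,b,c,d,e, MSB first):
  row 0 [00000]: (((0 XOR 0) AND 0) OR 0) -> 0
  row 1 [00001]: (((0 XOR 0) AND 0) OR 1) -> 1
  row 2 [00010]: (((0 XOR 0) AND 0) OR 0) -> 0
  row 3 [00011]: (((0 XOR 0) AND 0) OR 1) -> 1
  row 4 [00100]: (((0 XOR 1) AND 0) OR 0) -> 0
  row 5 [00101]: (((0 XOR 1) AND 0) OR 1) -> 1
  row 6 [00110]: (((0 XOR 1) AND 0) OR 0) -> 0
  row 7 [00111]: (((0 XOR 1) AND 0) OR 1) -> 1
  row 8 [01000]: (((1 XOR 0) AND 0) OR 0) -> 0
  row 9 [01001]: (((1 XOR 0) AND 0) OR 1) -> 1
  row 10 [01010]: (((1 XOR 0) AND 0) OR 0) -> 0
  row 11 [01011]: (((1 XOR 0) AND 0) OR 1) -> 1
  row 12 [01100]: (((1 XOR 1) AND 0) OR 0) -> 0
  row 13 [01101]: (((1 XOR 1) AND 0) OR 1) -> 1
  row 14 [01110]: (((1 XOR 1) AND 0) OR 0) -> 0
  row 15 [01111]: (((1 XOR 1) AND 0) OR 1) -> 1
  row 16 [10000]: (((0 XOR 0) AND 1) OR 0) -> 0
  row 17 [10001]: (((0 XOR 0) AND 1) OR 1) -> 1
  row 18 [10010]: (((0 XOR 0) AND 1) OR 0) -> 0
  row 19 [10011]: (((0 XOR 0) AND 1) OR 1) -> 1
  row 20 [10100]: (((0 XOR 1) AND 1) OR 0) -> 1
  row 21 [10101]: (((0 XOR 1) AND 1) OR 1) -> 1
  row 22 [10110]: (((0 XOR 1) AND 1) OR 0) -> 1
  row 23 [10111]: (((0 XOR 1) AND 1) OR 1) -> 1
  row 24 [11000]: (((1 XOR 0) AND 1) OR 0) -> 1
  row 25 [11001]: (((1 XOR 0) AND 1) OR 1) -> 1
  row 26 [11010]: (((1 XOR 0) AND 1) OR 0) -> 1
  row 27 [11011]: (((1 XOR 0) AND 1) OR 1) -> 1
  row 28 [11100]: (((1 XOR 1) AND 1) OR 0) -> 0
  row 29 [11101]: (((1 XOR 1) AND 1) OR 1) -> 1
  row 30 [11110]: (((1 XOR 1) AND 1) OR 0) -> 0
  row 31 [11111]: (((1 XOR 1) AND 1) OR 1) -> 1
Full result column, 4 rows per line (a,b,c fixed per line; d,e runs 00..11 left to right):
  rows 0-3 [a,b,c=000]: 0101  = hex 5
  rows 4-7 [a,b,c=001]: 0101  = hex 5
  rows 8-11 [a,b,c=010]: 0101  = hex 5
  rows 12-15 [a,b,c=011]: 0101  = hex 5
  rows 16-19 [a,b,c=100]: 0101  = hex 5
  rows 20-23 [a,b,c=101]: 1111  = hex F
  rows 24-27 [a,b,c=110]: 1111  = hex F
  rows 28-31 [a,b,c=111]: 0101  = hex 5
Output column (row 0 .. row 31) = 01010101010101010101111111110101
Output column grouped in 4s = 0101 0101 0101 0101 0101 1111 1111 0101 = 0x55555FF5
Convert to decimal digit by digit (value = value*16 + digit):
  5 -> 5
  5*16 + 5 = 85
  85*16 + 5 = 1365
  1365*16 + 5 = 21845
  21845*16 + 5 = 349525
  349525*16 + 15 (F) = 5592415
  5592415*16 + 15 (F) = 89478655
  89478655*16 + 5 = 1431658485
Decimal = 1431658485

1431658485


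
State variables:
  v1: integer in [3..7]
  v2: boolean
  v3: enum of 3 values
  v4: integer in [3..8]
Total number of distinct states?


State space = product of domain sizes of all variables.
Domain sizes:
  v1 (integer in [3..7]): 5
  v2 (boolean): 2
  v3 (enum of 3 values): 3
  v4 (integer in [3..8]): 6
Product = 5 * 2 * 3 * 6 = 180

180


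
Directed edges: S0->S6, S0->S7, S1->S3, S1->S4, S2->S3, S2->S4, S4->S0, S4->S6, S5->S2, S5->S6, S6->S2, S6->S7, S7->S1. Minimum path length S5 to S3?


BFS layer-by-layer from S5:
  dist 0: {S5}
  dist 1: {S2, S6}
  dist 2: {S3, S4, S7}
  -> S3 reached at distance 2
Shortest path length = 2

2


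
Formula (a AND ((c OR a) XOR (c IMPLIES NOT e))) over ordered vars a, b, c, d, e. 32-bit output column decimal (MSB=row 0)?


Formula: (a AND ((c OR a) XOR (c IMPLIES NOT e))) over a, b, c, d, e (32 rows)
Evaluate each row (bits = a,b,c,d,e, MSB first):
  row 0 [00000]: (0 AND ((0 OR 0) XOR (0 IMPLIES NOT 0))) -> 0
  row 1 [00001]: (0 AND ((0 OR 0) XOR (0 IMPLIES NOT 1))) -> 0
  row 2 [00010]: (0 AND ((0 OR 0) XOR (0 IMPLIES NOT 0))) -> 0
  row 3 [00011]: (0 AND ((0 OR 0) XOR (0 IMPLIES NOT 1))) -> 0
  row 4 [00100]: (0 AND ((1 OR 0) XOR (1 IMPLIES NOT 0))) -> 0
  row 5 [00101]: (0 AND ((1 OR 0) XOR (1 IMPLIES NOT 1))) -> 0
  row 6 [00110]: (0 AND ((1 OR 0) XOR (1 IMPLIES NOT 0))) -> 0
  row 7 [00111]: (0 AND ((1 OR 0) XOR (1 IMPLIES NOT 1))) -> 0
  row 8 [01000]: (0 AND ((0 OR 0) XOR (0 IMPLIES NOT 0))) -> 0
  row 9 [01001]: (0 AND ((0 OR 0) XOR (0 IMPLIES NOT 1))) -> 0
  row 10 [01010]: (0 AND ((0 OR 0) XOR (0 IMPLIES NOT 0))) -> 0
  row 11 [01011]: (0 AND ((0 OR 0) XOR (0 IMPLIES NOT 1))) -> 0
  row 12 [01100]: (0 AND ((1 OR 0) XOR (1 IMPLIES NOT 0))) -> 0
  row 13 [01101]: (0 AND ((1 OR 0) XOR (1 IMPLIES NOT 1))) -> 0
  row 14 [01110]: (0 AND ((1 OR 0) XOR (1 IMPLIES NOT 0))) -> 0
  row 15 [01111]: (0 AND ((1 OR 0) XOR (1 IMPLIES NOT 1))) -> 0
  row 16 [10000]: (1 AND ((0 OR 1) XOR (0 IMPLIES NOT 0))) -> 0
  row 17 [10001]: (1 AND ((0 OR 1) XOR (0 IMPLIES NOT 1))) -> 0
  row 18 [10010]: (1 AND ((0 OR 1) XOR (0 IMPLIES NOT 0))) -> 0
  row 19 [10011]: (1 AND ((0 OR 1) XOR (0 IMPLIES NOT 1))) -> 0
  row 20 [10100]: (1 AND ((1 OR 1) XOR (1 IMPLIES NOT 0))) -> 0
  row 21 [10101]: (1 AND ((1 OR 1) XOR (1 IMPLIES NOT 1))) -> 1
  row 22 [10110]: (1 AND ((1 OR 1) XOR (1 IMPLIES NOT 0))) -> 0
  row 23 [10111]: (1 AND ((1 OR 1) XOR (1 IMPLIES NOT 1))) -> 1
  row 24 [11000]: (1 AND ((0 OR 1) XOR (0 IMPLIES NOT 0))) -> 0
  row 25 [11001]: (1 AND ((0 OR 1) XOR (0 IMPLIES NOT 1))) -> 0
  row 26 [11010]: (1 AND ((0 OR 1) XOR (0 IMPLIES NOT 0))) -> 0
  row 27 [11011]: (1 AND ((0 OR 1) XOR (0 IMPLIES NOT 1))) -> 0
  row 28 [11100]: (1 AND ((1 OR 1) XOR (1 IMPLIES NOT 0))) -> 0
  row 29 [11101]: (1 AND ((1 OR 1) XOR (1 IMPLIES NOT 1))) -> 1
  row 30 [11110]: (1 AND ((1 OR 1) XOR (1 IMPLIES NOT 0))) -> 0
  row 31 [11111]: (1 AND ((1 OR 1) XOR (1 IMPLIES NOT 1))) -> 1
Full result column, 4 rows per line (a,b,c fixed per line; d,e runs 00..11 left to right):
  rows 0-3 [a,b,c=000]: 0000  = hex 0
  rows 4-7 [a,b,c=001]: 0000  = hex 0
  rows 8-11 [a,b,c=010]: 0000  = hex 0
  rows 12-15 [a,b,c=011]: 0000  = hex 0
  rows 16-19 [a,b,c=100]: 0000  = hex 0
  rows 20-23 [a,b,c=101]: 0101  = hex 5
  rows 24-27 [a,b,c=110]: 0000  = hex 0
  rows 28-31 [a,b,c=111]: 0101  = hex 5
Output column (row 0 .. row 31) = 00000000000000000000010100000101
Output column grouped in 4s = 0000 0000 0000 0000 0000 0101 0000 0101 = 0x00000505
Convert to decimal digit by digit (value = value*16 + digit):
  0 -> 0
  0*16 + 0 = 0
  0*16 + 0 = 0
  0*16 + 0 = 0
  0*16 + 0 = 0
  0*16 + 5 = 5
  5*16 + 0 = 80
  80*16 + 5 = 1285
Decimal = 1285

1285


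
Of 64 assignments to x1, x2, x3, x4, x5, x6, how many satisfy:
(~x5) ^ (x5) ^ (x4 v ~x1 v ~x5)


CNF with 3 clauses over 6 vars (64 assignments).
An assignment satisfies CNF iff every clause has >=1 true literal.
Check each row (bits = x1,x2,x3,x4,x5,x6; clause T/F shown):
  row 0 [000000]: clauses=TFT -> 0
  row 1 [000001]: clauses=TFT -> 0
  row 2 [000010]: clauses=FTT -> 0
  row 3 [000011]: clauses=FTT -> 0
  row 4 [000100]: clauses=TFT -> 0
  (every remaining row is evaluated the same way; all 64 results are listed next)
Full result column, 8 rows per line (x1,x2,x3 fixed per line; x4,x5,x6 runs 000..111 left to right):
  rows 0-7 [x1,x2,x3=000]: 00000000  (ones: 0)
  rows 8-15 [x1,x2,x3=001]: 00000000  (ones: 0)
  rows 16-23 [x1,x2,x3=010]: 00000000  (ones: 0)
  rows 24-31 [x1,x2,x3=011]: 00000000  (ones: 0)
  rows 32-39 [x1,x2,x3=100]: 00000000  (ones: 0)
  rows 40-47 [x1,x2,x3=101]: 00000000  (ones: 0)
  rows 48-55 [x1,x2,x3=110]: 00000000  (ones: 0)
  rows 56-63 [x1,x2,x3=111]: 00000000  (ones: 0)
Satisfying assignments = 0+0+0+0+0+0+0+0 = 0

0


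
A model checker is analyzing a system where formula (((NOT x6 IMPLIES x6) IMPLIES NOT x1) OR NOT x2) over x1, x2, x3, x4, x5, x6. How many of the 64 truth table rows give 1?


Formula: (((NOT x6 IMPLIES x6) IMPLIES NOT x1) OR NOT x2) over 6 vars (64 rows)
Evaluate each row (x1, x2, x3, x4, x5, x6 as bits, MSB first):
  row 0 [000000]: (((NOT 0 IMPLIES 0) IMPLIES NOT 0) OR NOT 0) -> 1
  row 1 [000001]: (((NOT 1 IMPLIES 1) IMPLIES NOT 0) OR NOT 0) -> 1
  row 2 [000010]: (((NOT 0 IMPLIES 0) IMPLIES NOT 0) OR NOT 0) -> 1
  row 3 [000011]: (((NOT 1 IMPLIES 1) IMPLIES NOT 0) OR NOT 0) -> 1
  row 4 [000100]: (((NOT 0 IMPLIES 0) IMPLIES NOT 0) OR NOT 0) -> 1
  (every remaining row is evaluated the same way; all 64 results are listed next)
Full result column, 8 rows per line (x1,x2,x3 fixed per line; x4,x5,x6 runs 000..111 left to right):
  rows 0-7 [x1,x2,x3=000]: 11111111  (ones: 8)
  rows 8-15 [x1,x2,x3=001]: 11111111  (ones: 8)
  rows 16-23 [x1,x2,x3=010]: 11111111  (ones: 8)
  rows 24-31 [x1,x2,x3=011]: 11111111  (ones: 8)
  rows 32-39 [x1,x2,x3=100]: 11111111  (ones: 8)
  rows 40-47 [x1,x2,x3=101]: 11111111  (ones: 8)
  rows 48-55 [x1,x2,x3=110]: 10101010  (ones: 4)
  rows 56-63 [x1,x2,x3=111]: 10101010  (ones: 4)
Count of 1-rows = 8+8+8+8+8+8+4+4 = 56

56


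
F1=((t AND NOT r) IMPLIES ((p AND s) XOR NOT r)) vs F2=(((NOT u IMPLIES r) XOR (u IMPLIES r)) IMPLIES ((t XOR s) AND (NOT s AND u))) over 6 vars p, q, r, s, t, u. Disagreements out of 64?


F1 = ((t AND NOT r) IMPLIES ((p AND s) XOR NOT r))
F2 = (((NOT u IMPLIES r) XOR (u IMPLIES r)) IMPLIES ((t XOR s) AND (NOT s AND u)))
Evaluate both on each of 64 rows (bits = p,q,r,s,t,u):
  row 0 [000000]: F1=1 F2=0 (differ) -> 1
  row 1 [000001]: F1=1 F2=0 (differ) -> 1
  row 2 [000010]: F1=1 F2=0 (differ) -> 1
  row 3 [000011]: F1=1 F2=1 -> 0
  row 4 [000100]: F1=1 F2=0 (differ) -> 1
  (every remaining row is evaluated the same way; all 64 results are listed next)
Full result column, 8 rows per line (p,q,r fixed per line; s,t,u runs 000..111 left to right):
  rows 0-7 [p,q,r=000]: 11101111  (ones: 7)
  rows 8-15 [p,q,r=001]: 00000000  (ones: 0)
  rows 16-23 [p,q,r=010]: 11101111  (ones: 7)
  rows 24-31 [p,q,r=011]: 00000000  (ones: 0)
  rows 32-39 [p,q,r=100]: 11101100  (ones: 5)
  rows 40-47 [p,q,r=101]: 00000000  (ones: 0)
  rows 48-55 [p,q,r=110]: 11101100  (ones: 5)
  rows 56-63 [p,q,r=111]: 00000000  (ones: 0)
Disagreements = 7+0+7+0+5+0+5+0 = 24

24


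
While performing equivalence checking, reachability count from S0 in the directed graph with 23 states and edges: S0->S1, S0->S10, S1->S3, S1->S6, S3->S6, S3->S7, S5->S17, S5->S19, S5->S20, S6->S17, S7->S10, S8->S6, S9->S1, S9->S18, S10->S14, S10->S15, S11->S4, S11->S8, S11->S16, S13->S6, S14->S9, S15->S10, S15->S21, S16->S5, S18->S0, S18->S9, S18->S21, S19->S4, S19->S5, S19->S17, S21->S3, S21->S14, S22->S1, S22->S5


BFS from S0:
  layer 0: {S0}
  layer 1: {S1, S10}
  layer 2: {S3, S6, S14, S15}
  layer 3: {S7, S9, S17, S21}
  layer 4: {S18}
Reachable set: {S0, S1, S3, S6, S7, S9, S10, S14, S15, S17, S18, S21}
Count = 12

12


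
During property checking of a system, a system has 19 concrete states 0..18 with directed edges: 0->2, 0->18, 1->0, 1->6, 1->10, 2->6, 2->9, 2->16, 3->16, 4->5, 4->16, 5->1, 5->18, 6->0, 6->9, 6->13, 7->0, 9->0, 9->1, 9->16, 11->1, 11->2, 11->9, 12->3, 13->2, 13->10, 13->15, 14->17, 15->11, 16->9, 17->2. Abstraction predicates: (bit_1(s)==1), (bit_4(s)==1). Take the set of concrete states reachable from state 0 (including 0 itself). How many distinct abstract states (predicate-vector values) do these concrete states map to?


BFS from 0:
Concrete reachable: {0, 1, 2, 6, 9, 10, 11, 13, 15, 16, 18}
Abstract via predicates (bit_1(s)==1), (bit_4(s)==1):
  (0,0) <- {0, 1, 9, 13}
  (0,1) <- {16}
  (1,0) <- {2, 6, 10, 11, 15}
  (1,1) <- {18}
Distinct abstract states = 4

4


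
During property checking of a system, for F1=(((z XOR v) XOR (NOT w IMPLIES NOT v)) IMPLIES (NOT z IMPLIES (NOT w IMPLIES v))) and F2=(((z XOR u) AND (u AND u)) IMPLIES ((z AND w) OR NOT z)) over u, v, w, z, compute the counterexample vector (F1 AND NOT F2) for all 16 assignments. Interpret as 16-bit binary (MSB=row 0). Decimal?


F1 = (((z XOR v) XOR (NOT w IMPLIES NOT v)) IMPLIES (NOT z IMPLIES (NOT w IMPLIES v)))
F2 = (((z XOR u) AND (u AND u)) IMPLIES ((z AND w) OR NOT z))
Counterexample to F1=>F2 is where F1=1 and F2=0.
Evaluate each row (bits = u,v,w,z, MSB first):
  row 0 [0000]: F1=0 F2=1 -> F1&~F2 -> 0
  row 1 [0001]: F1=1 F2=1 -> F1&~F2 -> 0
  row 2 [0010]: F1=1 F2=1 -> F1&~F2 -> 0
  row 3 [0011]: F1=1 F2=1 -> F1&~F2 -> 0
  row 4 [0100]: F1=1 F2=1 -> F1&~F2 -> 0
  row 5 [0101]: F1=1 F2=1 -> F1&~F2 -> 0
  row 6 [0110]: F1=1 F2=1 -> F1&~F2 -> 0
  row 7 [0111]: F1=1 F2=1 -> F1&~F2 -> 0
  row 8 [1000]: F1=0 F2=1 -> F1&~F2 -> 0
  row 9 [1001]: F1=1 F2=1 -> F1&~F2 -> 0
  row 10 [1010]: F1=1 F2=1 -> F1&~F2 -> 0
  row 11 [1011]: F1=1 F2=1 -> F1&~F2 -> 0
  row 12 [1100]: F1=1 F2=1 -> F1&~F2 -> 0
  row 13 [1101]: F1=1 F2=1 -> F1&~F2 -> 0
  row 14 [1110]: F1=1 F2=1 -> F1&~F2 -> 0
  row 15 [1111]: F1=1 F2=1 -> F1&~F2 -> 0
Full result column, 4 rows per line (u,v fixed per line; w,z runs 00..11 left to right):
  rows 0-3 [u,v=00]: 0000  = hex 0
  rows 4-7 [u,v=01]: 0000  = hex 0
  rows 8-11 [u,v=10]: 0000  = hex 0
  rows 12-15 [u,v=11]: 0000  = hex 0
Counterexample vector (row 0 .. row 15) = 0000000000000000
Output column grouped in 4s = 0000 0000 0000 0000 = 0x0000
Convert to decimal digit by digit (value = value*16 + digit):
  0 -> 0
  0*16 + 0 = 0
  0*16 + 0 = 0
  0*16 + 0 = 0
Decimal = 0

0


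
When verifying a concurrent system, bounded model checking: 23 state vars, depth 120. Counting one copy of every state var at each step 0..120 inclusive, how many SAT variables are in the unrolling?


BMC unrolls to depth k, creating one copy of each state var for steps 0..k.
Step count = 120 + 1 = 121 (steps 0 through 120)
Vars per step = 23
Total = 23 * 121 = 2783

2783


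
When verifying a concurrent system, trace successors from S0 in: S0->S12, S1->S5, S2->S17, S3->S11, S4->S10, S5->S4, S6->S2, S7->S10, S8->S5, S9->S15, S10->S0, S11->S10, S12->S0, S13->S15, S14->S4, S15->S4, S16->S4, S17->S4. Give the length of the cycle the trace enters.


Trace from S0 until a state repeats:
  S0 -> S12 -> S0
S0 first seen at step 0, revisited at step 2.
Cycle length = 2 - 0 = 2

2


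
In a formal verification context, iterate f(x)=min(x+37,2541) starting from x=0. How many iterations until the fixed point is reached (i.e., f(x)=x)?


Step 1: x=0, cap=2541, increment=37
Step 2: x grows by 37 each step until capped at 2541; fixed point is x=2541
Step 3: iterations = ceil(2541/37) = 69

69


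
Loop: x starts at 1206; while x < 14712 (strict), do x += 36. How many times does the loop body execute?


Step 1: x goes from 1206 toward 14712 by 36; the body runs while x<14712, so iterations = ceil((bound-start)/step)
Step 2: Distance=13506
Step 3: ceil(13506/36)=376

376


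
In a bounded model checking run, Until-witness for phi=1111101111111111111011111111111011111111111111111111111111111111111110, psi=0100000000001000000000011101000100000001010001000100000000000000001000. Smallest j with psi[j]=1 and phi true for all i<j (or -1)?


(phi U psi) at 0: need smallest j with psi[j]=1 and phi[i]=1 for all i in [0,j).
Scan from step 0:
  step 0: phi=1, psi=0 -> continue
  step 1: psi=1 and phi held for [0,1) -> witness found
Witness step = 1

1


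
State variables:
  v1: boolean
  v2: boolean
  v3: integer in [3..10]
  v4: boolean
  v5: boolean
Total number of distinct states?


State space = product of domain sizes of all variables.
Domain sizes:
  v1 (boolean): 2
  v2 (boolean): 2
  v3 (integer in [3..10]): 8
  v4 (boolean): 2
  v5 (boolean): 2
Product = 2 * 2 * 8 * 2 * 2 = 128

128


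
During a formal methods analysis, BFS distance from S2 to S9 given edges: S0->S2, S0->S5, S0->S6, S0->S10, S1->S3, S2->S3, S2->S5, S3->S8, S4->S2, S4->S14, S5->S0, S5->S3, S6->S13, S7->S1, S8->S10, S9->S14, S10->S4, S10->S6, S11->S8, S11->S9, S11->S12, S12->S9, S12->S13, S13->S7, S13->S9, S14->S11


BFS layer-by-layer from S2:
  dist 0: {S2}
  dist 1: {S3, S5}
  dist 2: {S0, S8}
  dist 3: {S6, S10}
  dist 4: {S4, S13}
  dist 5: {S7, S9, S14}
  -> S9 reached at distance 5
Shortest path length = 5

5


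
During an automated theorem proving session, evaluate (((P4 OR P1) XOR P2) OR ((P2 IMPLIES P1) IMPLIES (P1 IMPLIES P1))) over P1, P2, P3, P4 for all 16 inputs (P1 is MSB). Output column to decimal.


Formula: (((P4 OR P1) XOR P2) OR ((P2 IMPLIES P1) IMPLIES (P1 IMPLIES P1))) over P1, P2, P3, P4 (16 rows)
Evaluate each row (bits = P1,P2,P3,P4, MSB first):
  row 0 [0000]: (((0 OR 0) XOR 0) OR ((0 IMPLIES 0) IMPLIES (0 IMPLIES 0))) -> 1
  row 1 [0001]: (((1 OR 0) XOR 0) OR ((0 IMPLIES 0) IMPLIES (0 IMPLIES 0))) -> 1
  row 2 [0010]: (((0 OR 0) XOR 0) OR ((0 IMPLIES 0) IMPLIES (0 IMPLIES 0))) -> 1
  row 3 [0011]: (((1 OR 0) XOR 0) OR ((0 IMPLIES 0) IMPLIES (0 IMPLIES 0))) -> 1
  row 4 [0100]: (((0 OR 0) XOR 1) OR ((1 IMPLIES 0) IMPLIES (0 IMPLIES 0))) -> 1
  row 5 [0101]: (((1 OR 0) XOR 1) OR ((1 IMPLIES 0) IMPLIES (0 IMPLIES 0))) -> 1
  row 6 [0110]: (((0 OR 0) XOR 1) OR ((1 IMPLIES 0) IMPLIES (0 IMPLIES 0))) -> 1
  row 7 [0111]: (((1 OR 0) XOR 1) OR ((1 IMPLIES 0) IMPLIES (0 IMPLIES 0))) -> 1
  row 8 [1000]: (((0 OR 1) XOR 0) OR ((0 IMPLIES 1) IMPLIES (1 IMPLIES 1))) -> 1
  row 9 [1001]: (((1 OR 1) XOR 0) OR ((0 IMPLIES 1) IMPLIES (1 IMPLIES 1))) -> 1
  row 10 [1010]: (((0 OR 1) XOR 0) OR ((0 IMPLIES 1) IMPLIES (1 IMPLIES 1))) -> 1
  row 11 [1011]: (((1 OR 1) XOR 0) OR ((0 IMPLIES 1) IMPLIES (1 IMPLIES 1))) -> 1
  row 12 [1100]: (((0 OR 1) XOR 1) OR ((1 IMPLIES 1) IMPLIES (1 IMPLIES 1))) -> 1
  row 13 [1101]: (((1 OR 1) XOR 1) OR ((1 IMPLIES 1) IMPLIES (1 IMPLIES 1))) -> 1
  row 14 [1110]: (((0 OR 1) XOR 1) OR ((1 IMPLIES 1) IMPLIES (1 IMPLIES 1))) -> 1
  row 15 [1111]: (((1 OR 1) XOR 1) OR ((1 IMPLIES 1) IMPLIES (1 IMPLIES 1))) -> 1
Full result column, 4 rows per line (P1,P2 fixed per line; P3,P4 runs 00..11 left to right):
  rows 0-3 [P1,P2=00]: 1111  = hex F
  rows 4-7 [P1,P2=01]: 1111  = hex F
  rows 8-11 [P1,P2=10]: 1111  = hex F
  rows 12-15 [P1,P2=11]: 1111  = hex F
Output column (row 0 .. row 15) = 1111111111111111
Output column grouped in 4s = 1111 1111 1111 1111 = 0xFFFF
Convert to decimal digit by digit (value = value*16 + digit):
  F -> 15
  15*16 + 15 (F) = 255
  255*16 + 15 (F) = 4095
  4095*16 + 15 (F) = 65535
Decimal = 65535

65535


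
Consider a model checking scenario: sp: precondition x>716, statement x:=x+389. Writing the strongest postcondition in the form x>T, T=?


Formula: sp(P, x:=E) = exists old_x. (x = E[old_x/x]) AND P[old_x/x] (old_x is the value of x before the assignment; eliminate old_x by solving x = E[old_x/x] for old_x)
Step 1: Precondition P: x>716, i.e. old_x > 716
Step 2: Assignment gives x = old_x + 389, so old_x = x - 389
Step 3: Substitute into P: x - 389 > 716
Step 4: Simplify: x > 716+389 = 1105

1105


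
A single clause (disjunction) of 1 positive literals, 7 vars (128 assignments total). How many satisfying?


Step 1: Total=2^7=128
Step 2: Unsat when all 1 false: 2^6=64
Step 3: Sat=128-64=64

64


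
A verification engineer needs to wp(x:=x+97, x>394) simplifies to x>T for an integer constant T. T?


Formula: wp(x:=E, P) = P[E/x] (substitute E for x in postcondition)
Step 1: Postcondition: x>394
Step 2: Substitute x+97 for x: x+97>394
Step 3: Solve for x: x > 394-97 = 297

297


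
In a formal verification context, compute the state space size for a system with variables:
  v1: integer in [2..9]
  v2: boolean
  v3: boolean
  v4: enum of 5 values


State space = product of domain sizes of all variables.
Domain sizes:
  v1 (integer in [2..9]): 8
  v2 (boolean): 2
  v3 (boolean): 2
  v4 (enum of 5 values): 5
Product = 8 * 2 * 2 * 5 = 160

160


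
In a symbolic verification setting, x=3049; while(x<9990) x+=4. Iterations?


Step 1: x goes from 3049 toward 9990 by 4; the body runs while x<9990, so iterations = ceil((bound-start)/step)
Step 2: Distance=6941
Step 3: ceil(6941/4)=1736

1736


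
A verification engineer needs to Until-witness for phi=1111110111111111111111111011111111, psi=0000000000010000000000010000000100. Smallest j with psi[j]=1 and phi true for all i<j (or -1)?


(phi U psi) at 0: need smallest j with psi[j]=1 and phi[i]=1 for all i in [0,j).
Scan from step 0:
  step 0: phi=1, psi=0 -> continue
  step 1: phi=1, psi=0 -> continue
  step 2: phi=1, psi=0 -> continue
  step 3: phi=1, psi=0 -> continue
  step 6: phi=0 -> phi-prefix broken from here
  step 11: psi=1 but phi already failed -> not a witness
  step 23: psi=1 but phi already failed -> not a witness
  step 31: psi=1 but phi already failed -> not a witness
  end of trace: no witness -> -1
Witness step = -1

-1


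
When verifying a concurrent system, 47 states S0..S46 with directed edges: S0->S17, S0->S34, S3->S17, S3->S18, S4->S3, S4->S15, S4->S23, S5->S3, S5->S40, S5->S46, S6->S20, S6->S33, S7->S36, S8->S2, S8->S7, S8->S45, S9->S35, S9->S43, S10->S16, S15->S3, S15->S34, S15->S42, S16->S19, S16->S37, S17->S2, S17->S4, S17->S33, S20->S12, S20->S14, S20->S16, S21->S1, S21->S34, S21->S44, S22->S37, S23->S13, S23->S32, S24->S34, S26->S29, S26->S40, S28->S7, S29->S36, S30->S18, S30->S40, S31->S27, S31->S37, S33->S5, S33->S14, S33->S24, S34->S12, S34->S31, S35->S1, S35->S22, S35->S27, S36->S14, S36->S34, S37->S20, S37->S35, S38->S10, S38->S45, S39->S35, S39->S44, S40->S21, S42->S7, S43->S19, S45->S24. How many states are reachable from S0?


BFS from S0:
  layer 0: {S0}
  layer 1: {S17, S34}
  layer 2: {S2, S4, S12, S31, S33}
  layer 3: {S3, S5, S14, S15, S23, S24, S27, S37}
  layer 4: {S13, S18, S20, S32, S35, S40, S42, S46}
  layer 5: {S1, S7, S16, S21, S22}
  layer 6: {S19, S36, S44}
Reachable set: {S0, S1, S2, S3, S4, S5, S7, S12, S13, S14, S15, S16, S17, S18, S19, S20, S21, S22, S23, S24, S27, S31, S32, S33, S34, S35, S36, S37, S40, S42, S44, S46}
Count = 32

32


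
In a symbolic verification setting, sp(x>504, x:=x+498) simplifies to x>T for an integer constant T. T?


Formula: sp(P, x:=E) = exists old_x. (x = E[old_x/x]) AND P[old_x/x] (old_x is the value of x before the assignment; eliminate old_x by solving x = E[old_x/x] for old_x)
Step 1: Precondition P: x>504, i.e. old_x > 504
Step 2: Assignment gives x = old_x + 498, so old_x = x - 498
Step 3: Substitute into P: x - 498 > 504
Step 4: Simplify: x > 504+498 = 1002

1002


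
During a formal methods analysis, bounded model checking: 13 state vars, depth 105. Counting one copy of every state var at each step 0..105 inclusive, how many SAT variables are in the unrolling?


BMC unrolls to depth k, creating one copy of each state var for steps 0..k.
Step count = 105 + 1 = 106 (steps 0 through 105)
Vars per step = 13
Total = 13 * 106 = 1378

1378


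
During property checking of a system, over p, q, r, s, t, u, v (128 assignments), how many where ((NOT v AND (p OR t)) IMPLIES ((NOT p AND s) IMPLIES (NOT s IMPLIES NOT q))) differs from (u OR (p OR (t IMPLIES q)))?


F1 = ((NOT v AND (p OR t)) IMPLIES ((NOT p AND s) IMPLIES (NOT s IMPLIES NOT q)))
F2 = (u OR (p OR (t IMPLIES q)))
Evaluate both on each of 128 rows (bits = p,q,r,s,t,u,v):
  row 0 [0000000]: F1=1 F2=1 -> 0
  row 1 [0000001]: F1=1 F2=1 -> 0
  row 2 [0000010]: F1=1 F2=1 -> 0
  row 3 [0000011]: F1=1 F2=1 -> 0
  row 4 [0000100]: F1=1 F2=0 (differ) -> 1
  (every remaining row is evaluated the same way; all 128 results are listed next)
Full result column, 8 rows per line (p,q,r,s fixed per line; t,u,v runs 000..111 left to right):
  rows 0-7 [p,q,r,s=0000]: 00001100  (ones: 2)
  rows 8-15 [p,q,r,s=0001]: 00001100  (ones: 2)
  rows 16-23 [p,q,r,s=0010]: 00001100  (ones: 2)
  rows 24-31 [p,q,r,s=0011]: 00001100  (ones: 2)
  rows 32-39 [p,q,r,s=0100]: 00000000  (ones: 0)
  rows 40-47 [p,q,r,s=0101]: 00000000  (ones: 0)
  rows 48-55 [p,q,r,s=0110]: 00000000  (ones: 0)
  rows 56-63 [p,q,r,s=0111]: 00000000  (ones: 0)
  rows 64-71 [p,q,r,s=1000]: 00000000  (ones: 0)
  rows 72-79 [p,q,r,s=1001]: 00000000  (ones: 0)
  rows 80-87 [p,q,r,s=1010]: 00000000  (ones: 0)
  rows 88-95 [p,q,r,s=1011]: 00000000  (ones: 0)
  rows 96-103 [p,q,r,s=1100]: 00000000  (ones: 0)
  rows 104-111 [p,q,r,s=1101]: 00000000  (ones: 0)
  rows 112-119 [p,q,r,s=1110]: 00000000  (ones: 0)
  rows 120-127 [p,q,r,s=1111]: 00000000  (ones: 0)
Disagreements = 2+2+2+2+0+0+0+0+0+0+0+0+0+0+0+0 = 8

8
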